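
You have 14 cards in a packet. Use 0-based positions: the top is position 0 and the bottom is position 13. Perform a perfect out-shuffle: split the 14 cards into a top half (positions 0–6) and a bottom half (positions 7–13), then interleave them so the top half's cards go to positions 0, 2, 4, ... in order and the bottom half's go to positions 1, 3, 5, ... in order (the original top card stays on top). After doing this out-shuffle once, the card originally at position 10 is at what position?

7

Track the card's position through each out-shuffle:
10 → 7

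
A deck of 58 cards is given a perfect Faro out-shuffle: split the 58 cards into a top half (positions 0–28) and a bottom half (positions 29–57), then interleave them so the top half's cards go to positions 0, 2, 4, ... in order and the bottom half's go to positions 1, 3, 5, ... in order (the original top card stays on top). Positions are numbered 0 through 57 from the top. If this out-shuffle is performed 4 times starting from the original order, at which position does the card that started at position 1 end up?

16

Track the card's position through each out-shuffle:
1 → 2 → 4 → 8 → 16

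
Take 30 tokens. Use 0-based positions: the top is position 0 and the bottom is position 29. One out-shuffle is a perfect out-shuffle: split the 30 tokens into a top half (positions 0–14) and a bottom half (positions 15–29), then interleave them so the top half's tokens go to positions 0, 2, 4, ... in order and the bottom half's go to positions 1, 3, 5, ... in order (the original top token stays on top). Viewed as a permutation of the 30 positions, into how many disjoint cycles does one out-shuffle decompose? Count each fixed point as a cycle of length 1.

Trace each unvisited position around until it returns:
(0) (1 2 4 8 16 3 ... len 28) (29)
3 cycles in total.

3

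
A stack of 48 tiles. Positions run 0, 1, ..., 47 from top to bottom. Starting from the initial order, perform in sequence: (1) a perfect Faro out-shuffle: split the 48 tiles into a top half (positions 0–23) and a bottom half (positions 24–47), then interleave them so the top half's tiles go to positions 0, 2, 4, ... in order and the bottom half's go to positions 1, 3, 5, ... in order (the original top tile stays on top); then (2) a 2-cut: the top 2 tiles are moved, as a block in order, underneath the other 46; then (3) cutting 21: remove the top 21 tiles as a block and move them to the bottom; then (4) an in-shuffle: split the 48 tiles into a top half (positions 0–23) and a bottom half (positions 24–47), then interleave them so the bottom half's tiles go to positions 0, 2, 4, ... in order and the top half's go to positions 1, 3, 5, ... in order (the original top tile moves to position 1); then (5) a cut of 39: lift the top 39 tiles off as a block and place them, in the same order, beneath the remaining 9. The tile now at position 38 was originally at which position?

42

Undo the operations in reverse order, starting from position 38:
  undo op 5 (cut 39): 38 ← 29
  undo op 4 (in-shuffle, from top half): 29 ← 14
  undo op 3 (cut 21): 14 ← 35
  undo op 2 (cut 2): 35 ← 37
  undo op 1 (out-shuffle, from bottom half): 37 ← 42
So the tile at position 38 came from original position 42.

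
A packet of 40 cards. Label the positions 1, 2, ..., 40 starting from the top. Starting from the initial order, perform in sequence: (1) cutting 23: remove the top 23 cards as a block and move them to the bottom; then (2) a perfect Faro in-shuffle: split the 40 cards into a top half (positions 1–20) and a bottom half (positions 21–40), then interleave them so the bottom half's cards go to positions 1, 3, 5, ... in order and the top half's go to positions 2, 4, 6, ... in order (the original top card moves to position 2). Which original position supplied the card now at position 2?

24

Undo the operations in reverse order, starting from position 2:
  undo op 2 (in-shuffle, from top half): 2 ← 1
  undo op 1 (cut 23): 1 ← 24
So the card at position 2 came from original position 24.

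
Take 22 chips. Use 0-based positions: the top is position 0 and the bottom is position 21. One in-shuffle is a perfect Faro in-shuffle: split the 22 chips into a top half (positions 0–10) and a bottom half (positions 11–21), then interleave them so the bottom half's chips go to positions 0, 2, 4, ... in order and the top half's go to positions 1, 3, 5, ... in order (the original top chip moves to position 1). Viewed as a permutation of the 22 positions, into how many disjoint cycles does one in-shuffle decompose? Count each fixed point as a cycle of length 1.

2

Trace each unvisited position around until it returns:
(0 1 3 7 15 8 ... len 11) (4 9 19 16 10 21 ... len 11)
2 cycles in total.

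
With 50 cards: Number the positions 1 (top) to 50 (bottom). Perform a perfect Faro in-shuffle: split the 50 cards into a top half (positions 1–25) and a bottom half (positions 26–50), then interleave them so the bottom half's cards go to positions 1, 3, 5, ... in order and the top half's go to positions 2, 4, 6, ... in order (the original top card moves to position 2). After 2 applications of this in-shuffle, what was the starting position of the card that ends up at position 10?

Work backwards from position 10, undoing one in-shuffle at a time:
10 ← 5 ← 28
So the card now at position 10 started at position 28.

28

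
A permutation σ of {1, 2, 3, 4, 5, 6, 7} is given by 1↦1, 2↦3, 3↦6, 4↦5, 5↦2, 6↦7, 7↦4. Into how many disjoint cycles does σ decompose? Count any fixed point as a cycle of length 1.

2

Cycle decomposition: (1) (2 3 6 7 4 5).
2 cycles.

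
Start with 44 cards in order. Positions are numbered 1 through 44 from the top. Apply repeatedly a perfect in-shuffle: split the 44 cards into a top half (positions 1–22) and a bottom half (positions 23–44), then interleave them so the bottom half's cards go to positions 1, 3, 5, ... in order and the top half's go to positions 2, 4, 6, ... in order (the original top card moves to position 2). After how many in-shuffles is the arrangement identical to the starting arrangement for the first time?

The in-shuffle permutes the 44 positions with cycle lengths [2, 4, 4, 4, 6, 12, 12].
Every card is home exactly when every cycle has completed a whole number of laps, i.e. after lcm(2, 4, 6, 12) = 12 in-shuffles.

12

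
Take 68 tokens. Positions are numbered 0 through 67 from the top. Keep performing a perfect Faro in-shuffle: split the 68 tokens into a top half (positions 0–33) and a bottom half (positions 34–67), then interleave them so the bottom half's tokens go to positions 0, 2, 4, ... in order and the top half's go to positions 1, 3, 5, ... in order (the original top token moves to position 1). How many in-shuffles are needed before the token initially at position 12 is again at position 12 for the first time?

22

Follow position 12 under repeated in-shuffles:
12 → 25 → 51 → 34 → 0 → 1 → 3 → 7 → ... → 12 (length 22)
It first returns after 22 in-shuffles.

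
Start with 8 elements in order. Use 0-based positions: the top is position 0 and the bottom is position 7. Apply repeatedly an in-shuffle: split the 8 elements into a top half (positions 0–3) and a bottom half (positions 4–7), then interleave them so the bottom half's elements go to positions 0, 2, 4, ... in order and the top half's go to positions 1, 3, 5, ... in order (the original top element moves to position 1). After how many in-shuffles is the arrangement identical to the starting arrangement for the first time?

6

The in-shuffle permutes the 8 positions with cycle lengths [2, 6].
Every element is home exactly when every cycle has completed a whole number of laps, i.e. after lcm(2, 6) = 6 in-shuffles.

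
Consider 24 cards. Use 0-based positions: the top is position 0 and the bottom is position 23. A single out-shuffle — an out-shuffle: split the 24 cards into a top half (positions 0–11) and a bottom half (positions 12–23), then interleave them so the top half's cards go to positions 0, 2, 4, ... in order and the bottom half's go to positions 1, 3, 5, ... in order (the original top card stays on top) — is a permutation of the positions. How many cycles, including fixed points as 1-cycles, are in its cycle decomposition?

Trace each unvisited position around until it returns:
(0) (1 2 4 8 16 9 ... len 11) (5 10 20 17 11 22 ... len 11) (23)
4 cycles in total.

4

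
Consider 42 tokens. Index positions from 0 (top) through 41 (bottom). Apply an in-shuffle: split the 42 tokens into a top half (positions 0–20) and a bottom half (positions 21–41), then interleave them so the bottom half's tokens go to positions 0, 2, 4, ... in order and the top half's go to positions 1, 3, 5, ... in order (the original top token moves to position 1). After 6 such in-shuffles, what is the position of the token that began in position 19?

Track the token's position through each in-shuffle:
19 → 39 → 36 → 30 → 18 → 37 → 32

32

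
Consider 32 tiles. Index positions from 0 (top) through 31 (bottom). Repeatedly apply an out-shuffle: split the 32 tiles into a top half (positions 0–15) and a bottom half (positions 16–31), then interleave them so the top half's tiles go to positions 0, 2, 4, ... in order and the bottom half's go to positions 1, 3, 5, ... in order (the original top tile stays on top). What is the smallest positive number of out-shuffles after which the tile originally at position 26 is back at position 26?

5

Follow position 26 under repeated out-shuffles:
26 → 21 → 11 → 22 → 13 → 26
It first returns after 5 out-shuffles.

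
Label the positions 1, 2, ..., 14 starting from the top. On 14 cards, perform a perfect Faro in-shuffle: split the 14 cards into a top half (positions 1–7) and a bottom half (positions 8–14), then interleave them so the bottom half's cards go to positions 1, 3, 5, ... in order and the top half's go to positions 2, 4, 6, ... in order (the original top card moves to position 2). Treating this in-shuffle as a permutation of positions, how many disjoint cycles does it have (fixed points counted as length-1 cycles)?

Trace each unvisited position around until it returns:
(1 2 4 8) (3 6 12 9) (5 10) (7 14 13 11)
4 cycles in total.

4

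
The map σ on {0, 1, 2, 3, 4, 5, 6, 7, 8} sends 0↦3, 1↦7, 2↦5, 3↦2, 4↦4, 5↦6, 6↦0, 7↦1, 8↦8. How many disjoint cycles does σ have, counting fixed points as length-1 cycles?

Cycle decomposition: (0 3 2 5 6) (1 7) (4) (8).
4 cycles.

4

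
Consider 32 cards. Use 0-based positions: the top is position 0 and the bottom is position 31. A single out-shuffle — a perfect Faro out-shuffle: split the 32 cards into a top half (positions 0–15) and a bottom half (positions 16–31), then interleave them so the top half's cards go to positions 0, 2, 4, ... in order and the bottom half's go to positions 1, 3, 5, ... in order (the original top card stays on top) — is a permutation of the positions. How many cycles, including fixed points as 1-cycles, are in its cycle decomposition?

8

Trace each unvisited position around until it returns:
(0) (1 2 4 8 16) (3 6 12 24 17) (5 10 20 9 18) (7 14 28 25 19) (11 22 13 26 21) (15 30 29 27 23) (31)
8 cycles in total.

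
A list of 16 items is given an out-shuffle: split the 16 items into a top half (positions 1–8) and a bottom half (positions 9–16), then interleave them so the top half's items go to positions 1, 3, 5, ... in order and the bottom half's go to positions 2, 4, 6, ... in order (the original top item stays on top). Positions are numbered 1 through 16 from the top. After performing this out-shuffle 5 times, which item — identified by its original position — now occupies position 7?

Work backwards from position 7, undoing one out-shuffle at a time:
7 ← 4 ← 10 ← 13 ← 7 ← 4
So the item now at position 7 started at position 4.

4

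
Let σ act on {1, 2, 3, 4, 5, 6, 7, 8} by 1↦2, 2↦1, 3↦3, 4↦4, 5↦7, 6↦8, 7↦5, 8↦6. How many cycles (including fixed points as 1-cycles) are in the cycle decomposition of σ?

Cycle decomposition: (1 2) (3) (4) (5 7) (6 8).
5 cycles.

5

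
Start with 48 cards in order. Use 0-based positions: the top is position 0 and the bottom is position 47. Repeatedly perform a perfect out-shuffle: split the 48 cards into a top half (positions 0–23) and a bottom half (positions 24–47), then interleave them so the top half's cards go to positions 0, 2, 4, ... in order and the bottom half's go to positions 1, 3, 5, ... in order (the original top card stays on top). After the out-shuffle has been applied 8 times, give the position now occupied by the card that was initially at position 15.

Track the card's position through each out-shuffle:
15 → 30 → 13 → 26 → 5 → 10 → 20 → 40 → 33

33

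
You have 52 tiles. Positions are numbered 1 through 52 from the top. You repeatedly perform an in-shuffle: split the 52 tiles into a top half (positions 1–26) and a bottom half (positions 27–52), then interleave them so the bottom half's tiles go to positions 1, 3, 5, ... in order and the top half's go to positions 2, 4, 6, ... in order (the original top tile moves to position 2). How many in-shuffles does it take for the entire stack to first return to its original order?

The in-shuffle permutes the 52 positions with cycle lengths [52].
Every tile is home exactly when every cycle has completed a whole number of laps, i.e. after lcm(52) = 52 in-shuffles.

52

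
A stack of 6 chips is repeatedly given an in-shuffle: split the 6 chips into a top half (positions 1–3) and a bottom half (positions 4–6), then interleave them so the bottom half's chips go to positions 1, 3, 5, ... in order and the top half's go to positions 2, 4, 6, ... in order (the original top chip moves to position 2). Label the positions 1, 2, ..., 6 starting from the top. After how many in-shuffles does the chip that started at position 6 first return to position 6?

3

Follow position 6 under repeated in-shuffles:
6 → 5 → 3 → 6
It first returns after 3 in-shuffles.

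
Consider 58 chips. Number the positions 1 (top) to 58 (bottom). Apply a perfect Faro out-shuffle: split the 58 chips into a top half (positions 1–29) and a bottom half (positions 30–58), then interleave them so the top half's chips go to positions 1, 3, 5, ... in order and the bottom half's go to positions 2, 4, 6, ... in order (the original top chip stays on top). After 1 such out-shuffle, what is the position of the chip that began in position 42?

26

Track the chip's position through each out-shuffle:
42 → 26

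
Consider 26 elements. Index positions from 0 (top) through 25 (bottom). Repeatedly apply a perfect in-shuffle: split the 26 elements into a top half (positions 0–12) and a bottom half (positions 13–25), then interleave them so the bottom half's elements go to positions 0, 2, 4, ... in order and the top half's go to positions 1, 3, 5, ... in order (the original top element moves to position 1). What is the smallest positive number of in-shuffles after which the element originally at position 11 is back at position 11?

6

Follow position 11 under repeated in-shuffles:
11 → 23 → 20 → 14 → 2 → 5 → 11
It first returns after 6 in-shuffles.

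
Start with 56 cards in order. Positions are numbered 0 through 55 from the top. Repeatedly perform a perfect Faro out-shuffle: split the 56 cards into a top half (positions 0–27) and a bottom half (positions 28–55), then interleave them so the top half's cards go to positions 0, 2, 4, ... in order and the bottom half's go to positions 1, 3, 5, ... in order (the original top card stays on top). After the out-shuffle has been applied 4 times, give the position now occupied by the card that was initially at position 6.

41

Track the card's position through each out-shuffle:
6 → 12 → 24 → 48 → 41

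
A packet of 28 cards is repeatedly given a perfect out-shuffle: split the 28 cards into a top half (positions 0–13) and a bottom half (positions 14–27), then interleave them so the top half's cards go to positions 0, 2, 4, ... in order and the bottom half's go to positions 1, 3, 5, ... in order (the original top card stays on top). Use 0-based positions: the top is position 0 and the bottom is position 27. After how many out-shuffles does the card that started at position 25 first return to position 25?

18

Follow position 25 under repeated out-shuffles:
25 → 23 → 19 → 11 → 22 → 17 → 7 → 14 → 1 → 2 → 4 → 8 → 16 → 5 → 10 → 20 → 13 → 26 → 25
It first returns after 18 out-shuffles.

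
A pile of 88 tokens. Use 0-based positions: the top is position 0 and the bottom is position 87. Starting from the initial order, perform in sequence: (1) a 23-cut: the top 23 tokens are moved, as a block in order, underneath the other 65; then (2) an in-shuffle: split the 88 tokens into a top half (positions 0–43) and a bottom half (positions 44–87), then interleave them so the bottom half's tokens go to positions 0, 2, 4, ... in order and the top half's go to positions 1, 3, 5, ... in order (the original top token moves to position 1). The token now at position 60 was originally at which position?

9

Undo the operations in reverse order, starting from position 60:
  undo op 2 (in-shuffle, from bottom half): 60 ← 74
  undo op 1 (cut 23): 74 ← 9
So the token at position 60 came from original position 9.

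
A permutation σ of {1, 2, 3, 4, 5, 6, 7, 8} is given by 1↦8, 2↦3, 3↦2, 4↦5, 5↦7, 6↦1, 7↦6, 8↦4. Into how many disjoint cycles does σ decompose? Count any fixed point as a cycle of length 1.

Cycle decomposition: (1 8 4 5 7 6) (2 3).
2 cycles.

2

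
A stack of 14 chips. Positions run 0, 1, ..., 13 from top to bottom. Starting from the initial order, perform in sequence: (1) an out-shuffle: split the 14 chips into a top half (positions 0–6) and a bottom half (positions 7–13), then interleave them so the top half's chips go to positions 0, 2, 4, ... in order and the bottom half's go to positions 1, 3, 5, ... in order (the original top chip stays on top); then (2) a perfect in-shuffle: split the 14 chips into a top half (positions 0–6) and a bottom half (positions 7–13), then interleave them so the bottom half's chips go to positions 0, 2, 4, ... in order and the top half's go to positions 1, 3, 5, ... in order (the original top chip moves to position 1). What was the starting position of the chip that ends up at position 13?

Undo the operations in reverse order, starting from position 13:
  undo op 2 (in-shuffle, from top half): 13 ← 6
  undo op 1 (out-shuffle, from top half): 6 ← 3
So the chip at position 13 came from original position 3.

3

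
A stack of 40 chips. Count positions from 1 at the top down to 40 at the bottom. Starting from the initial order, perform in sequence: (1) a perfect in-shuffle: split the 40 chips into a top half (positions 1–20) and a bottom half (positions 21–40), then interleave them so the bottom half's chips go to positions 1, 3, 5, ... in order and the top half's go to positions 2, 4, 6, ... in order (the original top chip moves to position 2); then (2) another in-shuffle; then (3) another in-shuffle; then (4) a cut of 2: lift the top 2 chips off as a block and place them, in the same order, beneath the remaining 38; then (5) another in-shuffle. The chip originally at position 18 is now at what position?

Track the chip from position 18 forward through each operation:
  after op 1 (in-shuffle): 18 → 36
  after op 2 (in-shuffle): 36 → 31
  after op 3 (in-shuffle): 31 → 21
  after op 4 (cut 2): 21 → 19
  after op 5 (in-shuffle): 19 → 38

38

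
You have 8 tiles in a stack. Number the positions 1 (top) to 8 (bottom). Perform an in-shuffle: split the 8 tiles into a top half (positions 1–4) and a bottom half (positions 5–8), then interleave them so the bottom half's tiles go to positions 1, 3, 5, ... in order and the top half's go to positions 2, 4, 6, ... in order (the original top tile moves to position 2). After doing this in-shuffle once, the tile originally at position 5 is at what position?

Track the tile's position through each in-shuffle:
5 → 1

1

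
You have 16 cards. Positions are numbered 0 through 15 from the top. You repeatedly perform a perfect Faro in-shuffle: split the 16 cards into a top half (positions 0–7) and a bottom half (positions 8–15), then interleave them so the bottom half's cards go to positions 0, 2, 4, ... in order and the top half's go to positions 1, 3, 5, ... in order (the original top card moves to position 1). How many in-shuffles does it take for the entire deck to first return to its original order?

8

The in-shuffle permutes the 16 positions with cycle lengths [8, 8].
Every card is home exactly when every cycle has completed a whole number of laps, i.e. after lcm(8) = 8 in-shuffles.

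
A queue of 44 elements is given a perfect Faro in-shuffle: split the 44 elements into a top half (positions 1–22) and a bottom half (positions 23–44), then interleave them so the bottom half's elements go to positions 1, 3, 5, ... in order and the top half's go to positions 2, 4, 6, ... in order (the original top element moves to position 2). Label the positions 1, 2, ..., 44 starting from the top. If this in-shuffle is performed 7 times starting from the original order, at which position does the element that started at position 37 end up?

Track the element's position through each in-shuffle:
37 → 29 → 13 → 26 → 7 → 14 → 28 → 11

11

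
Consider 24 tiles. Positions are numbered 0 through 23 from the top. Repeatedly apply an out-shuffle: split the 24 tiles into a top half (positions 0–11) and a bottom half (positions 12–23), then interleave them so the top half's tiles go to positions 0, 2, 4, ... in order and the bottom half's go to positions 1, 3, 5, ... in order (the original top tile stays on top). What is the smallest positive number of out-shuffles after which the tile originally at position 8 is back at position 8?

Follow position 8 under repeated out-shuffles:
8 → 16 → 9 → 18 → 13 → 3 → 6 → 12 → 1 → 2 → 4 → 8
It first returns after 11 out-shuffles.

11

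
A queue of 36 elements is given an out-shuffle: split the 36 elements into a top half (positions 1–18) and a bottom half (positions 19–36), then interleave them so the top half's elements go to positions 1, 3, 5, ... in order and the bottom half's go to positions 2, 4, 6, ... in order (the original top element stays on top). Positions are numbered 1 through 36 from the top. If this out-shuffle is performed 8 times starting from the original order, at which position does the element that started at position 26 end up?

31

Track the element's position through each out-shuffle:
26 → 16 → 31 → 26 → 16 → 31 → 26 → 16 → 31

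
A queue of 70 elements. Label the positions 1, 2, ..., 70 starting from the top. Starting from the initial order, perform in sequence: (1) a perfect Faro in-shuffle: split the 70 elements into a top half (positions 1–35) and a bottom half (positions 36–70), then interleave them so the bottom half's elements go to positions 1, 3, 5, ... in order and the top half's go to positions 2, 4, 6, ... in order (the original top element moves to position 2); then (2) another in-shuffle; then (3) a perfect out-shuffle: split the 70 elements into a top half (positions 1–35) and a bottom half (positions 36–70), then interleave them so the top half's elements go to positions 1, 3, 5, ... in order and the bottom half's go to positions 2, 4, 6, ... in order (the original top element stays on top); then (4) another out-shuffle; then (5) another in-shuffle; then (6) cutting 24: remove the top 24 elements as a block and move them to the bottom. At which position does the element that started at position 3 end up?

Track the element from position 3 forward through each operation:
  after op 1 (in-shuffle): 3 → 6
  after op 2 (in-shuffle): 6 → 12
  after op 3 (out-shuffle): 12 → 23
  after op 4 (out-shuffle): 23 → 45
  after op 5 (in-shuffle): 45 → 19
  after op 6 (cut 24): 19 → 65

65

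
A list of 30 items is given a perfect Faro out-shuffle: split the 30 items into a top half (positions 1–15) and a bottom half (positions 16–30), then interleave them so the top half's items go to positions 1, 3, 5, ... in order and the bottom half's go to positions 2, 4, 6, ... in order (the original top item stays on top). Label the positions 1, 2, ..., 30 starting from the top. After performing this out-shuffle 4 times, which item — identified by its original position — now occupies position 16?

Work backwards from position 16, undoing one out-shuffle at a time:
16 ← 23 ← 12 ← 21 ← 11
So the item now at position 16 started at position 11.

11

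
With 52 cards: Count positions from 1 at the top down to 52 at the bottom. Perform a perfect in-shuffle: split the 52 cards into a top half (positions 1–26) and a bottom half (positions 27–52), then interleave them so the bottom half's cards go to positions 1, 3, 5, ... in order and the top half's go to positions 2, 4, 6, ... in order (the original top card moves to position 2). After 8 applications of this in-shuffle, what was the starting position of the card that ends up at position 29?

38

Work backwards from position 29, undoing one in-shuffle at a time:
29 ← 41 ← 47 ← 50 ← 25 ← 39 ← 46 ← 23 ← 38
So the card now at position 29 started at position 38.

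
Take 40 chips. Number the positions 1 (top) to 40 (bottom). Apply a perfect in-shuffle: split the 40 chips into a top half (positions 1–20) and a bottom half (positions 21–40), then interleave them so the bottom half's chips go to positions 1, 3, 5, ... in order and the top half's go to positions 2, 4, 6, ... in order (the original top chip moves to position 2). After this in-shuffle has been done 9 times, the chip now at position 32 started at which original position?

Work backwards from position 32, undoing one in-shuffle at a time:
32 ← 16 ← 8 ← 4 ← 2 ← 1 ← 21 ← 31 ← 36 ← 18
So the chip now at position 32 started at position 18.

18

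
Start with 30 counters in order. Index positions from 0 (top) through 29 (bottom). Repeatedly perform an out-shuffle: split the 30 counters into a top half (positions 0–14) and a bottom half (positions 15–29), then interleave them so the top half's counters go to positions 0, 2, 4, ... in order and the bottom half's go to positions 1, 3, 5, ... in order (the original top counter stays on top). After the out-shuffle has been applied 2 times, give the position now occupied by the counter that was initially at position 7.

Track the counter's position through each out-shuffle:
7 → 14 → 28

28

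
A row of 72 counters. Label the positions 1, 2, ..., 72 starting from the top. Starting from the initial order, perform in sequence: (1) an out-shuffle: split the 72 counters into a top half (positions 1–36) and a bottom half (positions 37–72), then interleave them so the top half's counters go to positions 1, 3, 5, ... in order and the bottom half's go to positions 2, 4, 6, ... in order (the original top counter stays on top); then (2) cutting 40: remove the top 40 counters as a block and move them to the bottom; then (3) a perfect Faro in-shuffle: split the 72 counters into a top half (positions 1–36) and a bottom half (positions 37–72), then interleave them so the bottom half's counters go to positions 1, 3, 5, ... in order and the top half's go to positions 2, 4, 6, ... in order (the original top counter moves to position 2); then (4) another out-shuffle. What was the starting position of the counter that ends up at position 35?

Undo the operations in reverse order, starting from position 35:
  undo op 4 (out-shuffle, from top half): 35 ← 18
  undo op 3 (in-shuffle, from top half): 18 ← 9
  undo op 2 (cut 40): 9 ← 49
  undo op 1 (out-shuffle, from top half): 49 ← 25
So the counter at position 35 came from original position 25.

25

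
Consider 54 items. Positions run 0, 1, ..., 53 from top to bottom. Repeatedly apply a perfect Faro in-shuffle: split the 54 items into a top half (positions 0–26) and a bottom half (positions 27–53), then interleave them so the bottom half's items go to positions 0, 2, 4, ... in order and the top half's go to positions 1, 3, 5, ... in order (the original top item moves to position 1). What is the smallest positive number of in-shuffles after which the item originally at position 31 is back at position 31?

Follow position 31 under repeated in-shuffles:
31 → 8 → 17 → 35 → 16 → 33 → 12 → 25 → 51 → 48 → 42 → 30 → 6 → 13 → 27 → 0 → 1 → 3 → 7 → 15 → 31
It first returns after 20 in-shuffles.

20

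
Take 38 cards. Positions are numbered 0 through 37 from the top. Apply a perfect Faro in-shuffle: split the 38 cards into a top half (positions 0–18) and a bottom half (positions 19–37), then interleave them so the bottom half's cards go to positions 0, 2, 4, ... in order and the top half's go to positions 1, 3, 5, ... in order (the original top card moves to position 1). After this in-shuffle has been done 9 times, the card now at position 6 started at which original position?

16

Work backwards from position 6, undoing one in-shuffle at a time:
6 ← 22 ← 30 ← 34 ← 36 ← 37 ← 18 ← 28 ← 33 ← 16
So the card now at position 6 started at position 16.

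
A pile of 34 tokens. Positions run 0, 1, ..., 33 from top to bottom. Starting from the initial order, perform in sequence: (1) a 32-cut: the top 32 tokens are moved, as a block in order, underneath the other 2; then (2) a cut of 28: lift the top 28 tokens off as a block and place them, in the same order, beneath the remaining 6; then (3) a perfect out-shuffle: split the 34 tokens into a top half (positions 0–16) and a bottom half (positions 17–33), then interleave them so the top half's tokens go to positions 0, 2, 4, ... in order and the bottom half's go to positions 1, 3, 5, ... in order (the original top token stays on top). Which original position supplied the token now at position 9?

13

Undo the operations in reverse order, starting from position 9:
  undo op 3 (out-shuffle, from bottom half): 9 ← 21
  undo op 2 (cut 28): 21 ← 15
  undo op 1 (cut 32): 15 ← 13
So the token at position 9 came from original position 13.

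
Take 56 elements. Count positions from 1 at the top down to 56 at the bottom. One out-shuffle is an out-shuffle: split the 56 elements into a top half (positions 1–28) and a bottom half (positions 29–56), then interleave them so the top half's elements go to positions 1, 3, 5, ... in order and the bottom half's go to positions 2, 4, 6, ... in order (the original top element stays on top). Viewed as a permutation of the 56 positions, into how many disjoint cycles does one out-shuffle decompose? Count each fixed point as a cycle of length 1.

Trace each unvisited position around until it returns:
(1) (2 3 5 9 17 33 ... len 20) (4 7 13 25 49 42 ... len 20) (6 11 21 41 26 51 46 36 16 31) (12 23 45 34) (56)
6 cycles in total.

6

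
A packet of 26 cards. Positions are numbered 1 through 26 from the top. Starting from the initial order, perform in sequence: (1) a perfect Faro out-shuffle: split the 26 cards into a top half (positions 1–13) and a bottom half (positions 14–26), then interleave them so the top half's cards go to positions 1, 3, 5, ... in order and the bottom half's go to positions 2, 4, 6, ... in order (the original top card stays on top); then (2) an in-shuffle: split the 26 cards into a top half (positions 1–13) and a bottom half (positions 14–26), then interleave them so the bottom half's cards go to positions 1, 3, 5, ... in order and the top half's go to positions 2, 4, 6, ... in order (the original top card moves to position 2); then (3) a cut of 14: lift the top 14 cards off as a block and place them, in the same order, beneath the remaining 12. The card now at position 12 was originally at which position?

7

Undo the operations in reverse order, starting from position 12:
  undo op 3 (cut 14): 12 ← 26
  undo op 2 (in-shuffle, from top half): 26 ← 13
  undo op 1 (out-shuffle, from top half): 13 ← 7
So the card at position 12 came from original position 7.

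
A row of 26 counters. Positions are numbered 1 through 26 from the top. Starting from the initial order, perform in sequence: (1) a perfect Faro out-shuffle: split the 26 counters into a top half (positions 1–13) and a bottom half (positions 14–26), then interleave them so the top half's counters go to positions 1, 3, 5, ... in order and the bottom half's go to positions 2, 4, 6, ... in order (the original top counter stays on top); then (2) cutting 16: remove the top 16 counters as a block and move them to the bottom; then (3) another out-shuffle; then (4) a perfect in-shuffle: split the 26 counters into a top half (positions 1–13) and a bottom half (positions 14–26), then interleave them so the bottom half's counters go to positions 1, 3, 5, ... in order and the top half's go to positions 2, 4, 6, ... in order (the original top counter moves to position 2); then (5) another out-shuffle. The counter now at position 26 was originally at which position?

12

Undo the operations in reverse order, starting from position 26:
  undo op 5 (out-shuffle, from bottom half): 26 ← 26
  undo op 4 (in-shuffle, from top half): 26 ← 13
  undo op 3 (out-shuffle, from top half): 13 ← 7
  undo op 2 (cut 16): 7 ← 23
  undo op 1 (out-shuffle, from top half): 23 ← 12
So the counter at position 26 came from original position 12.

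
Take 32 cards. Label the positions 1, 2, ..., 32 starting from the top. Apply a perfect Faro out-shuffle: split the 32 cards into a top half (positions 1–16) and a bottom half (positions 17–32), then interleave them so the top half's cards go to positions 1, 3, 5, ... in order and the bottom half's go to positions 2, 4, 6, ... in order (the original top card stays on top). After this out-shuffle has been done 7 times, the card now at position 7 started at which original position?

18

Work backwards from position 7, undoing one out-shuffle at a time:
7 ← 4 ← 18 ← 25 ← 13 ← 7 ← 4 ← 18
So the card now at position 7 started at position 18.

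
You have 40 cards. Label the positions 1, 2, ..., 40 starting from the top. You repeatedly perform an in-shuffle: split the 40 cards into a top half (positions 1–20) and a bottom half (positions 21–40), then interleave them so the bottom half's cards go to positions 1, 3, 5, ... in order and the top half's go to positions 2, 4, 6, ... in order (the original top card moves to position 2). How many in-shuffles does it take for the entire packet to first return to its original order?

The in-shuffle permutes the 40 positions with cycle lengths [20, 20].
Every card is home exactly when every cycle has completed a whole number of laps, i.e. after lcm(20) = 20 in-shuffles.

20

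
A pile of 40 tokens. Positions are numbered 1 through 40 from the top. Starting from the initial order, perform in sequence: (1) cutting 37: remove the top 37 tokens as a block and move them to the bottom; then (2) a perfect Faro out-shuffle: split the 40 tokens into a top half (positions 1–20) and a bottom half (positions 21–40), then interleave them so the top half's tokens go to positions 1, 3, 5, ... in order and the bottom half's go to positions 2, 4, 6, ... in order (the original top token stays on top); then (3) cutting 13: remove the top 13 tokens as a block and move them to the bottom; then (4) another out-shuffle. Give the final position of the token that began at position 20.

26

Track the token from position 20 forward through each operation:
  after op 1 (cut 37): 20 → 23
  after op 2 (out-shuffle): 23 → 6
  after op 3 (cut 13): 6 → 33
  after op 4 (out-shuffle): 33 → 26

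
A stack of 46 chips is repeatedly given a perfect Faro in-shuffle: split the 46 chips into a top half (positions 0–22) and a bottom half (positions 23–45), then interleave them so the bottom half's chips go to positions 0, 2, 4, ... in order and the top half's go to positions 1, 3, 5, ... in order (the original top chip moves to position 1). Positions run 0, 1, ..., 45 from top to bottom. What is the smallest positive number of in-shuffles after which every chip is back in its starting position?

The in-shuffle permutes the 46 positions with cycle lengths [23, 23].
Every chip is home exactly when every cycle has completed a whole number of laps, i.e. after lcm(23) = 23 in-shuffles.

23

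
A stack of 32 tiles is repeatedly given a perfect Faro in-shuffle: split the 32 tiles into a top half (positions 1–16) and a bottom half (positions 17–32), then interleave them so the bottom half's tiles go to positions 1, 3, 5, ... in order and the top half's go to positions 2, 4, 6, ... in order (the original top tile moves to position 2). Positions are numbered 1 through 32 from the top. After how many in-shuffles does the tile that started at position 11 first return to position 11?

2

Follow position 11 under repeated in-shuffles:
11 → 22 → 11
It first returns after 2 in-shuffles.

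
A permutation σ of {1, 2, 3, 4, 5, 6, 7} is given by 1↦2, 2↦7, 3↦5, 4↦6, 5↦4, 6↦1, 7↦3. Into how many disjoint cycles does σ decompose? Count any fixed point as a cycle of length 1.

1

Cycle decomposition: (1 2 7 3 5 4 6).
1 cycle.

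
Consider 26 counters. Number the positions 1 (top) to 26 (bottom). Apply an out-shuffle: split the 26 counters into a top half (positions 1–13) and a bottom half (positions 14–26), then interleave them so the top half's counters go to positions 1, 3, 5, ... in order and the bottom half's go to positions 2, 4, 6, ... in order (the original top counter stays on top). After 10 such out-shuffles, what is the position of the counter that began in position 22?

Track the counter's position through each out-shuffle:
22 → 18 → 10 → 19 → 12 → 23 → 20 → 14 → 2 → 3 → 5

5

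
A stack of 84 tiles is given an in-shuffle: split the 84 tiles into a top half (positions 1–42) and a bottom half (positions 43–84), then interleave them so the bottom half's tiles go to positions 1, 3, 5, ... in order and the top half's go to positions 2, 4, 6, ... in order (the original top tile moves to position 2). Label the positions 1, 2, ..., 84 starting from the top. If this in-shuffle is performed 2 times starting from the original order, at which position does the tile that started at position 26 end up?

Track the tile's position through each in-shuffle:
26 → 52 → 19

19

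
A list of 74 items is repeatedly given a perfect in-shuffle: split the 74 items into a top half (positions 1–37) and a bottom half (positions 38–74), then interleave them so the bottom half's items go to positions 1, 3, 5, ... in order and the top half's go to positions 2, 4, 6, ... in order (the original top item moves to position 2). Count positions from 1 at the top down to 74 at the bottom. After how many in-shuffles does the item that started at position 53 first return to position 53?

Follow position 53 under repeated in-shuffles:
53 → 31 → 62 → 49 → 23 → 46 → 17 → 34 → 68 → 61 → 47 → 19 → 38 → 1 → 2 → 4 → 8 → 16 → 32 → 64 → 53
It first returns after 20 in-shuffles.

20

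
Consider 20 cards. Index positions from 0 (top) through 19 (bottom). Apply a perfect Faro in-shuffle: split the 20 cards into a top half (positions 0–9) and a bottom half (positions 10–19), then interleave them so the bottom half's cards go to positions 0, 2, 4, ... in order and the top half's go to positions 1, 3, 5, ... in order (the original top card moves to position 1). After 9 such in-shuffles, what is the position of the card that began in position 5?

5

Track the card's position through each in-shuffle:
5 → 11 → 2 → 5 → 11 → 2 → 5 → 11 → 2 → 5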